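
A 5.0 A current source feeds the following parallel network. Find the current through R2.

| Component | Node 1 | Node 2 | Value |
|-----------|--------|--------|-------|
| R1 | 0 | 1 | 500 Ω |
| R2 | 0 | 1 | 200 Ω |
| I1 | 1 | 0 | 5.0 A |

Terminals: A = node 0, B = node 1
All resistors sit directly between nodes 0 and 1, so they are in parallel and share one voltage V; the full source current 5 A splits among them.
1/R_par = 1/500 + 1/200 = 0.007 S  =>  R_par = 142.9 Ω
V = I × R_par = 5 × 142.9 = 714.3 V
I_R2 = V/R2 = 714.3/200 = 3.571 A

Final answer: 3.571 A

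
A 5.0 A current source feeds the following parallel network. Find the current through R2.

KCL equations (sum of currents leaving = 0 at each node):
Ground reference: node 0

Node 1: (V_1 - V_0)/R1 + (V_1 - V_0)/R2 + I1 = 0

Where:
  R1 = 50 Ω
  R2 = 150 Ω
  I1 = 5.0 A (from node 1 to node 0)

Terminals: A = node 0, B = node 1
All resistors sit directly between nodes 0 and 1, so they are in parallel and share one voltage V; the full source current 5 A splits among them.
1/R_par = 1/50 + 1/150 = 0.02667 S  =>  R_par = 37.5 Ω
V = I × R_par = 5 × 37.5 = 187.5 V
I_R2 = V/R2 = 187.5/150 = 1.25 A

Final answer: 1.25 A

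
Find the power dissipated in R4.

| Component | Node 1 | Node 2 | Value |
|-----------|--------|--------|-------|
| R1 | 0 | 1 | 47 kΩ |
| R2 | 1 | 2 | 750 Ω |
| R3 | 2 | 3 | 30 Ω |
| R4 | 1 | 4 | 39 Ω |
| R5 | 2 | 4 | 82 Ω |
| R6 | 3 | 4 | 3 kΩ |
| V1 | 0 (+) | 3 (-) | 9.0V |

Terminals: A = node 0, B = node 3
Nodal analysis, taking node 3 as the 0 V reference.
Source V1 fixes V_0 = 9 V.
KCL at each unknown node (sum of currents leaving = 0; resistances in Ω):
  Node 1: (V_1 - 9)/47000 + (V_1 - V_2)/750 + (V_1 - V_4)/39 = 0
  Node 2: (V_2 - V_1)/750 + (V_2 - 0)/30 + (V_2 - V_4)/82 = 0
  Node 4: (V_4 - V_1)/39 + (V_4 - V_2)/82 + (V_4 - 0)/3000 = 0
Collecting terms (coefficients in siemens):
  0.027·V_1 - 0.001333·V_2 - 0.02564·V_4 = 0.0001915
  0.04686·V_2 - 0.001333·V_1 - 0.0122·V_4 = 0
  0.03817·V_4 - 0.02564·V_1 - 0.0122·V_2 = 0
Solving these 3 simultaneous equations (Gaussian elimination) gives:
  V_1 = 0.025 V, V_2 = 0.005543 V, V_4 = 0.01857 V
I_R4 = (V_1 - V_4)/R4 = (0.025 - 0.01857)/39 = 0.000165 A
P_R4 = I_R4² × R4 = (0.000165)² × 39 = 0.000001062 W

Final answer: 1.062e-06 W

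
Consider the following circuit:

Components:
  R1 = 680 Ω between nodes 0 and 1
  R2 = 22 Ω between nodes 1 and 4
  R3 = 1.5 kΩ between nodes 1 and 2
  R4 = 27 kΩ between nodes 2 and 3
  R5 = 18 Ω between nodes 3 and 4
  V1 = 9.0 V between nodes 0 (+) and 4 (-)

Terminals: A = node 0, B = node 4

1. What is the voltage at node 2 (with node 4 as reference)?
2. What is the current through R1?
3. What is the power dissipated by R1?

Nodal analysis, taking node 4 as the 0 V reference.
Source V1 fixes V_0 = 9 V.
KCL at each unknown node (sum of currents leaving = 0; resistances in Ω):
  Node 1: (V_1 - 9)/680 + (V_1 - 0)/22 + (V_1 - V_2)/1500 = 0
  Node 2: (V_2 - V_1)/1500 + (V_2 - V_3)/27000 = 0
  Node 3: (V_3 - V_2)/27000 + (V_3 - 0)/18 = 0
Collecting terms (coefficients in siemens):
  0.04759·V_1 - 0.0006667·V_2 = 0.01324
  0.0007037·V_2 - 0.0006667·V_1 - 0.00003704·V_3 = 0
  0.05559·V_3 - 0.00003704·V_2 = 0
Solving these 3 simultaneous equations (Gaussian elimination) gives:
  V_1 = 0.2818 V, V_2 = 0.267 V, V_3 = 0.0001779 V
Part 1:
  Read off the nodal solution: V_2 = 0.267 V
Part 2:
  I_R1 = (V_0 - V_1)/R1 = (9 - 0.2818)/680 = 0.01282 A
  Magnitude: I_R1 = 0.01282 A
Part 3:
  I_R1 = (V_0 - V_1)/R1 = (9 - 0.2818)/680 = 0.01282 A
  P_R1 = I_R1² × R1 = (0.01282)² × 680 = 0.1118 W

Final answers:
1. V_2 = 0.267 V
2. I_R1 = 0.01282 A
3. P_R1 = 0.1118 W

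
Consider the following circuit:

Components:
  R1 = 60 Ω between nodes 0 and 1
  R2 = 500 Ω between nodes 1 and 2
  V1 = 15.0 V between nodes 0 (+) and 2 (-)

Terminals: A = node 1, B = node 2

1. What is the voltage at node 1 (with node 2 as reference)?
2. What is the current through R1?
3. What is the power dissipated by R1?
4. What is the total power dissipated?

Nodal analysis, taking node 2 as the 0 V reference.
Source V1 fixes V_0 = 15 V.
KCL at each unknown node (sum of currents leaving = 0; resistances in Ω):
  Node 1: (V_1 - 15)/60 + (V_1 - 0)/500 = 0
Collecting terms: 0.01867 × V_1 = 0.25  =>  V_1 = 13.39 V
Part 1:
  Read off the nodal solution: V_1 = 13.39 V
Part 2:
  I_R1 = (V_0 - V_1)/R1 = (15 - 13.39)/60 = 0.02679 A
  Magnitude: I_R1 = 0.02679 A
Part 3:
  I_R1 = (V_0 - V_1)/R1 = (15 - 13.39)/60 = 0.02679 A
  P_R1 = I_R1² × R1 = (0.02679)² × 60 = 0.04305 W
Part 4:
  Power in each resistor, P = (ΔV)²/R:
    P_R1 = (15 - 13.39)²/60 = 0.04305 W
    P_R2 = (13.39 - 0)²/500 = 0.3587 W
  P_total = P_R1 + P_R2 = 0.4018 W

Final answers:
1. V_1 = 13.39 V
2. I_R1 = 0.02679 A
3. P_R1 = 0.04305 W
4. P_total = 0.4018 W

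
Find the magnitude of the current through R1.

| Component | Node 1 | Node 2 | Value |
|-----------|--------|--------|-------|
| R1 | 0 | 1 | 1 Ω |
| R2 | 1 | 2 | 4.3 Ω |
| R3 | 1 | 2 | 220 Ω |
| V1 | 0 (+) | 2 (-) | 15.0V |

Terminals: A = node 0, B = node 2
Nodal analysis, taking node 2 as the 0 V reference.
Source V1 fixes V_0 = 15 V.
KCL at each unknown node (sum of currents leaving = 0; resistances in Ω):
  Node 1: (V_1 - 15)/1 + (V_1 - 0)/4.3 + (V_1 - 0)/220 = 0
Collecting terms: 1.237 × V_1 = 15  =>  V_1 = 12.13 V
I_R1 = (V_0 - V_1)/R1 = (15 - 12.13)/1 = 2.875 A
|I_R1| = 2.875 A

Final answer: |I_R1| = 2.875 A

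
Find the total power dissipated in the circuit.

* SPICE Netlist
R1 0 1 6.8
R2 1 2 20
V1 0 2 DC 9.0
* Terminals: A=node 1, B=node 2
Nodal analysis, taking node 2 as the 0 V reference.
Source V1 fixes V_0 = 9 V.
KCL at each unknown node (sum of currents leaving = 0; resistances in Ω):
  Node 1: (V_1 - 9)/6.8 + (V_1 - 0)/20 = 0
Collecting terms: 0.1971 × V_1 = 1.324  =>  V_1 = 6.716 V
Power in each resistor, P = (ΔV)²/R:
  P_R1 = (9 - 6.716)²/6.8 = 0.7669 W
  P_R2 = (6.716 - 0)²/20 = 2.256 W
P_total = P_R1 + P_R2 = 3.022 W

Final answer: 3.022 W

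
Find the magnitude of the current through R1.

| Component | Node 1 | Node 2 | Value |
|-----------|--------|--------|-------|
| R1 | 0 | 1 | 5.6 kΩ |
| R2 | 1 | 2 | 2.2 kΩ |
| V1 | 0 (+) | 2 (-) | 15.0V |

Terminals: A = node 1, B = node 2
Nodal analysis, taking node 2 as the 0 V reference.
Source V1 fixes V_0 = 15 V.
KCL at each unknown node (sum of currents leaving = 0; resistances in Ω):
  Node 1: (V_1 - 15)/5600 + (V_1 - 0)/2200 = 0
Collecting terms: 0.0006331 × V_1 = 0.002679  =>  V_1 = 4.231 V
I_R1 = (V_0 - V_1)/R1 = (15 - 4.231)/5600 = 0.001923 A
|I_R1| = 0.001923 A

Final answer: |I_R1| = 0.001923 A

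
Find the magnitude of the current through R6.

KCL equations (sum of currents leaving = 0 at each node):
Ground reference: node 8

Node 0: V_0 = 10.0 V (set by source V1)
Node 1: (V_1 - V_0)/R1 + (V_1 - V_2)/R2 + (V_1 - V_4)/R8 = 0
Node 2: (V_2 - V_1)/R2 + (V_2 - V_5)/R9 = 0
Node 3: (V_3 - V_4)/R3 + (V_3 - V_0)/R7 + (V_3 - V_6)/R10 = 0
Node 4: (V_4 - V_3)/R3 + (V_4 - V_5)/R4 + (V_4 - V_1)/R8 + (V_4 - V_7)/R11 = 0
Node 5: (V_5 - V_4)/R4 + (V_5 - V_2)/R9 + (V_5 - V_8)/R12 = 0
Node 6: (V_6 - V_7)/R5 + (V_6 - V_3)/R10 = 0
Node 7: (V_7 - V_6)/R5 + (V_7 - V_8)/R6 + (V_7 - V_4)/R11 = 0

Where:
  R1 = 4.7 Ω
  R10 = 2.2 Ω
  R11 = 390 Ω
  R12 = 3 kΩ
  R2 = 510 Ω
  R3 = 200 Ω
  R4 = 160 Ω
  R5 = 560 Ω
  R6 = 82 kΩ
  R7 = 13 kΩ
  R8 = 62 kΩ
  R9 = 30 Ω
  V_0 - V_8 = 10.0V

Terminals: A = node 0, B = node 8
Nodal analysis, taking node 8 as the 0 V reference.
Source V1 fixes V_0 = 10 V.
KCL at each unknown node (sum of currents leaving = 0; resistances in Ω):
  Node 1: (V_1 - 10)/4.7 + (V_1 - V_2)/510 + (V_1 - V_4)/62000 = 0
  Node 2: (V_2 - V_1)/510 + (V_2 - V_5)/30 = 0
  Node 3: (V_3 - V_4)/200 + (V_3 - 10)/13000 + (V_3 - V_6)/2.2 = 0
  Node 4: (V_4 - V_3)/200 + (V_4 - V_5)/160 + (V_4 - V_1)/62000 + (V_4 - V_7)/390 = 0
  Node 5: (V_5 - V_4)/160 + (V_5 - V_2)/30 + (V_5 - 0)/3000 = 0
  Node 6: (V_6 - V_7)/560 + (V_6 - V_3)/2.2 = 0
  Node 7: (V_7 - V_6)/560 + (V_7 - 0)/82000 + (V_7 - V_4)/390 = 0
Collecting terms (coefficients in siemens):
  0.2147·V_1 - 0.001961·V_2 - 0.00001613·V_4 = 2.128
  0.03529·V_2 - 0.001961·V_1 - 0.03333·V_5 = 0
  0.4596·V_3 - 0.005·V_4 - 0.4545·V_6 = 0.0007692
  0.01383·V_4 - 0.00001613·V_1 - 0.005·V_3 - 0.00625·V_5 - 0.002564·V_7 = 0
  0.03992·V_5 - 0.03333·V_2 - 0.00625·V_4 = 0
  0.4563·V_6 - 0.4545·V_3 - 0.001786·V_7 = 0
  0.004362·V_7 - 0.002564·V_4 - 0.001786·V_6 = 0
Solving these 7 simultaneous equations (Gaussian elimination) gives:
  V_1 = 9.987 V, V_2 = 8.564 V, V_3 = 8.498 V, V_4 = 8.486 V
  V_5 = 8.48 V, V_6 = 8.498 V, V_7 = 8.467 V
I_R6 = (V_7 - V_8)/R6 = (8.467 - 0)/82000 = 0.0001033 A
|I_R6| = 0.0001033 A

Final answer: |I_R6| = 0.0001033 A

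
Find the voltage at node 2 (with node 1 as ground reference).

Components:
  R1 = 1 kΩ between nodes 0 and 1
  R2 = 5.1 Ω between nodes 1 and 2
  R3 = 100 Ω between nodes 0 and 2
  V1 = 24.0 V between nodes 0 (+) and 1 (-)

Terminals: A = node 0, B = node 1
Nodal analysis, taking node 1 as the 0 V reference.
Source V1 fixes V_0 = 24 V.
KCL at each unknown node (sum of currents leaving = 0; resistances in Ω):
  Node 2: (V_2 - 0)/5.1 + (V_2 - 24)/100 = 0
Collecting terms: 0.2061 × V_2 = 0.24  =>  V_2 = 1.165 V
The requested potential is V_2 = 1.165 V.

Final answer: V_2 = 1.165 V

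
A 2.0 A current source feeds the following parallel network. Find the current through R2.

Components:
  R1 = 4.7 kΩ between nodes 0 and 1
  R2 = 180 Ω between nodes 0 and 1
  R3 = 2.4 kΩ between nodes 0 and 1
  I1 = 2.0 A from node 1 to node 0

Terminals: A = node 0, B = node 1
All resistors sit directly between nodes 0 and 1, so they are in parallel and share one voltage V; the full source current 2 A splits among them.
1/R_par = 1/4700 + 1/180 + 1/2400 = 0.006185 S  =>  R_par = 161.7 Ω
V = I × R_par = 2 × 161.7 = 323.4 V
I_R2 = V/R2 = 323.4/180 = 1.796 A

Final answer: 1.796 A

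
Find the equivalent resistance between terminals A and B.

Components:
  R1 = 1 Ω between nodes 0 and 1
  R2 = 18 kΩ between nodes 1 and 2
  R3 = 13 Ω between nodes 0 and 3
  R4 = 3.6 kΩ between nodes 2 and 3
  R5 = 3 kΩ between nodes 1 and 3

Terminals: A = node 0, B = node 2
The network is not a plain series/parallel combination. Inject a 1 A test current into terminal A (node 0) and return it from terminal B (node 2); then R_eq = V_A / (1 A).
Nodal analysis, taking node 2 as the 0 V reference.
Current source I_test pushes 1 A into node 0 and draws it out of node 2.
KCL at each unknown node (sum of currents leaving = 0; resistances in Ω):
  Node 0: (V_0 - V_1)/1 + (V_0 - V_3)/13 - 1 = 0
  Node 1: (V_1 - V_0)/1 + (V_1 - 0)/18000 + (V_1 - V_3)/3000 = 0
  Node 3: (V_3 - V_0)/13 + (V_3 - V_1)/3000 + (V_3 - 0)/3600 = 0
Collecting terms (coefficients in siemens):
  1.077·V_0 - 1·V_1 - 0.07692·V_3 = 1
  1·V_1 - 1·V_0 - 0.0003333·V_3 = 0
  0.07753·V_3 - 0.07692·V_0 - 0.0003333·V_1 = 0
Solving these 3 simultaneous equations (Gaussian elimination) gives:
  V_0 = 3009 V, V_1 = 3009 V, V_3 = 2998 V
R_eq = V_0 / 1 A = 3009 Ω = 3.009 kΩ

Final answer: 3.009 kΩ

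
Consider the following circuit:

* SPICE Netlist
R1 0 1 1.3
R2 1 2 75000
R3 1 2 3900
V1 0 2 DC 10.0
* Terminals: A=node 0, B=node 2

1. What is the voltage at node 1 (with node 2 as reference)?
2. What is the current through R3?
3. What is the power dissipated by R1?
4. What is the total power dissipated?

Nodal analysis, taking node 2 as the 0 V reference.
Source V1 fixes V_0 = 10 V.
KCL at each unknown node (sum of currents leaving = 0; resistances in Ω):
  Node 1: (V_1 - 10)/1.3 + (V_1 - 0)/75000 + (V_1 - 0)/3900 = 0
Collecting terms: 0.7695 × V_1 = 7.692  =>  V_1 = 9.996 V
Part 1:
  Read off the nodal solution: V_1 = 9.996 V
Part 2:
  I_R3 = (V_1 - V_2)/R3 = (9.996 - 0)/3900 = 0.002563 A
  Magnitude: I_R3 = 0.002563 A
Part 3:
  I_R1 = (V_0 - V_1)/R1 = (10 - 9.996)/1.3 = 0.002696 A
  P_R1 = I_R1² × R1 = (0.002696)² × 1.3 = 0.000009452 W
Part 4:
  Power in each resistor, P = (ΔV)²/R:
    P_R1 = (10 - 9.996)²/1.3 = 0.000009452 W
    P_R2 = (9.996 - 0)²/75000 = 0.001332 W
    P_R3 = (9.996 - 0)²/3900 = 0.02562 W
  P_total = P_R1 + P_R2 + P_R3 = 0.02696 W

Final answers:
1. V_1 = 9.996 V
2. I_R3 = 0.002563 A
3. P_R1 = 9.452e-06 W
4. P_total = 0.02696 W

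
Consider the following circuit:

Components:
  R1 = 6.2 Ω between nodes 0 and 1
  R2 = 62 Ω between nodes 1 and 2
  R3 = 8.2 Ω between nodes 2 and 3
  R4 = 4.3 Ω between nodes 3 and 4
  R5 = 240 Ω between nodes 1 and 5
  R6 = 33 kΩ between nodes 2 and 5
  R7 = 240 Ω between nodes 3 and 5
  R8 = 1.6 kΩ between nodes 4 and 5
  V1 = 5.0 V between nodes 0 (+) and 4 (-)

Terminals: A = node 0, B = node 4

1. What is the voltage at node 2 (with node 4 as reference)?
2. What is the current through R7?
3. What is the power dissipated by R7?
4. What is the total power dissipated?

Nodal analysis, taking node 4 as the 0 V reference.
Source V1 fixes V_0 = 5 V.
KCL at each unknown node (sum of currents leaving = 0; resistances in Ω):
  Node 1: (V_1 - 5)/6.2 + (V_1 - V_2)/62 + (V_1 - V_5)/240 = 0
  Node 2: (V_2 - V_1)/62 + (V_2 - V_3)/8.2 + (V_2 - V_5)/33000 = 0
  Node 3: (V_3 - V_2)/8.2 + (V_3 - 0)/4.3 + (V_3 - V_5)/240 = 0
  Node 5: (V_5 - V_1)/240 + (V_5 - V_2)/33000 + (V_5 - V_3)/240 + (V_5 - 0)/1600 = 0
Collecting terms (coefficients in siemens):
  0.1816·V_1 - 0.01613·V_2 - 0.004167·V_5 = 0.8065
  0.1381·V_2 - 0.01613·V_1 - 0.122·V_3 - 0.0000303·V_5 = 0
  0.3587·V_3 - 0.122·V_2 - 0.004167·V_5 = 0
  0.008989·V_5 - 0.004167·V_1 - 0.0000303·V_2 - 0.004167·V_3 = 0
Solving these 4 simultaneous equations (Gaussian elimination) gives:
  V_1 = 4.564 V, V_2 = 0.7954 V, V_3 = 0.2966 V, V_5 = 2.256 V
Part 1:
  Read off the nodal solution: V_2 = 0.7954 V
Part 2:
  I_R7 = (V_3 - V_5)/R7 = (0.2966 - 2.256)/240 = -0.008162 A
  Magnitude: I_R7 = 0.008162 A
Part 3:
  I_R7 = (V_3 - V_5)/R7 = (0.2966 - 2.256)/240 = -0.008162 A
  P_R7 = I_R7² × R7 = (-0.008162)² × 240 = 0.01599 W
Part 4:
  Power in each resistor, P = (ΔV)²/R:
    P_R1 = (5 - 4.564)²/6.2 = 0.03072 W
    P_R2 = (4.564 - 0.7954)²/62 = 0.229 W
    P_R3 = (0.7954 - 0.2966)²/8.2 = 0.03033 W
    P_R4 = (0.2966 - 0)²/4.3 = 0.02046 W
    P_R5 = (4.564 - 2.256)²/240 = 0.02219 W
    P_R6 = (0.7954 - 2.256)²/33000 = 0.00006462 W
    P_R7 = (0.2966 - 2.256)²/240 = 0.01599 W
    P_R8 = (0 - 2.256)²/1600 = 0.00318 W
  P_total = P_R1 + P_R2 + P_R3 + P_R4 + P_R5 + P_R6 + P_R7 + P_R8 = 0.352 W

Final answers:
1. V_2 = 0.7954 V
2. I_R7 = 0.008162 A
3. P_R7 = 0.01599 W
4. P_total = 0.352 W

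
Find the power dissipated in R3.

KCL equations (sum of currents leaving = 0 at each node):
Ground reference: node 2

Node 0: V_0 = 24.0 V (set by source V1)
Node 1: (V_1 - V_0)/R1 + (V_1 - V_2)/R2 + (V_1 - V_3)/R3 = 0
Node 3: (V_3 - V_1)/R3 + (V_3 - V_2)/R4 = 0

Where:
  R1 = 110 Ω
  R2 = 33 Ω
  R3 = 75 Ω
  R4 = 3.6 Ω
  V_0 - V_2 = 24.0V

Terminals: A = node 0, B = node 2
Nodal analysis, taking node 2 as the 0 V reference.
Source V1 fixes V_0 = 24 V.
KCL at each unknown node (sum of currents leaving = 0; resistances in Ω):
  Node 1: (V_1 - 24)/110 + (V_1 - 0)/33 + (V_1 - V_3)/75 = 0
  Node 3: (V_3 - V_1)/75 + (V_3 - 0)/3.6 = 0
Collecting terms (coefficients in siemens):
  0.05273·V_1 - 0.01333·V_3 = 0.2182
  0.2911·V_3 - 0.01333·V_1 = 0
Determinant D = (0.05273)(0.2911) - (-0.01333)(-0.01333) = 0.01517
V_1 = [(0.2182)(0.2911) - (-0.01333)(0)]/D = 4.186 V
V_3 = [(0.05273)(0) - (0.2182)(-0.01333)]/D = 0.1917 V
I_R3 = (V_1 - V_3)/R3 = (4.186 - 0.1917)/75 = 0.05326 A
P_R3 = I_R3² × R3 = (0.05326)² × 75 = 0.2128 W

Final answer: 0.2128 W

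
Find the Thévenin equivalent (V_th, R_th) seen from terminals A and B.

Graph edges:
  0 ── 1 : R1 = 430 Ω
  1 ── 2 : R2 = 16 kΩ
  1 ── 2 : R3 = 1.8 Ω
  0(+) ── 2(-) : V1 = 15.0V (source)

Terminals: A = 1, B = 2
Step 1 — V_th is the open-circuit voltage V_A - V_B (nothing connected across the terminals).
Nodal analysis, taking node 2 as the 0 V reference.
Source V1 fixes V_0 = 15 V.
KCL at each unknown node (sum of currents leaving = 0; resistances in Ω):
  Node 1: (V_1 - 15)/430 + (V_1 - 0)/16000 + (V_1 - 0)/1.8 = 0
Collecting terms: 0.5579 × V_1 = 0.03488  =>  V_1 = 0.06252 V
V_th = V_1 - V_2 = 0.06252 - 0 = 0.06252 V
Step 2 — R_th: zero the source — replace V1 by a short circuit (node 2 merges into node 0) — and find the resistance seen between A (node 1) and B (node 0).
Reduce the network between node 1 (A) and node 0 (B) by series/parallel combination:
  Rp1 = R1 ‖ R2 ‖ R3 (parallel, all between nodes 0 and 1) = 1/(1/430 + 1/16000 + 1/1.8) = 1.792 Ω
R_th = 1.792 Ω

Final answer: V_th = 0.06252 V, R_th = 1.792 Ω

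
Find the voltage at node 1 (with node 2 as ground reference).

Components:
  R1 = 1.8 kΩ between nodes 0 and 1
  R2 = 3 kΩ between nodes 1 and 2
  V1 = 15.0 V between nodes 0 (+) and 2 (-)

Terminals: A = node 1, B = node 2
Nodal analysis, taking node 2 as the 0 V reference.
Source V1 fixes V_0 = 15 V.
KCL at each unknown node (sum of currents leaving = 0; resistances in Ω):
  Node 1: (V_1 - 15)/1800 + (V_1 - 0)/3000 = 0
Collecting terms: 0.0008889 × V_1 = 0.008333  =>  V_1 = 9.375 V
The requested potential is V_1 = 9.375 V.

Final answer: V_1 = 9.375 V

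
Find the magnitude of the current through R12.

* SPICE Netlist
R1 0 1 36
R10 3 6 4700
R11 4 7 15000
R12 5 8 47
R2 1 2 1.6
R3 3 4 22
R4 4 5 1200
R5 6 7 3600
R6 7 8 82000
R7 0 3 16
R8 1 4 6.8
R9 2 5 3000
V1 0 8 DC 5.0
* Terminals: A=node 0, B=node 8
Nodal analysis, taking node 8 as the 0 V reference.
Source V1 fixes V_0 = 5 V.
KCL at each unknown node (sum of currents leaving = 0; resistances in Ω):
  Node 1: (V_1 - 5)/36 + (V_1 - V_2)/1.6 + (V_1 - V_4)/6.8 = 0
  Node 2: (V_2 - V_1)/1.6 + (V_2 - V_5)/3000 = 0
  Node 3: (V_3 - V_4)/22 + (V_3 - 5)/16 + (V_3 - V_6)/4700 = 0
  Node 4: (V_4 - V_3)/22 + (V_4 - V_5)/1200 + (V_4 - V_1)/6.8 + (V_4 - V_7)/15000 = 0
  Node 5: (V_5 - V_4)/1200 + (V_5 - V_2)/3000 + (V_5 - 0)/47 = 0
  Node 6: (V_6 - V_7)/3600 + (V_6 - V_3)/4700 = 0
  Node 7: (V_7 - V_6)/3600 + (V_7 - 0)/82000 + (V_7 - V_4)/15000 = 0
Collecting terms (coefficients in siemens):
  0.7998·V_1 - 0.625·V_2 - 0.1471·V_4 = 0.1389
  0.6253·V_2 - 0.625·V_1 - 0.0003333·V_5 = 0
  0.1082·V_3 - 0.04545·V_4 - 0.0002128·V_6 = 0.3125
  0.1934·V_4 - 0.1471·V_1 - 0.04545·V_3 - 0.0008333·V_5 - 0.00006667·V_7 = 0
  0.02244·V_5 - 0.0003333·V_2 - 0.0008333·V_4 = 0
  0.0004905·V_6 - 0.0002128·V_3 - 0.0002778·V_7 = 0
  0.0003566·V_7 - 0.00006667·V_4 - 0.0002778·V_6 = 0
Solving these 7 simultaneous equations (Gaussian elimination) gives:
  V_1 = 4.903 V, V_2 = 4.901 V, V_3 = 4.956 V, V_4 = 4.895 V
  V_5 = 0.2545 V, V_6 = 4.772 V, V_7 = 4.632 V
I_R12 = (V_5 - V_8)/R12 = (0.2545 - 0)/47 = 0.005416 A
|I_R12| = 0.005416 A

Final answer: |I_R12| = 0.005416 A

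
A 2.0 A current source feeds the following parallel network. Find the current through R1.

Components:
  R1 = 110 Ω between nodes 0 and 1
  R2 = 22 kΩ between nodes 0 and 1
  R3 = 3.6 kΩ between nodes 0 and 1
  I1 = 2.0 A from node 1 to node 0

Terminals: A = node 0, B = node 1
All resistors sit directly between nodes 0 and 1, so they are in parallel and share one voltage V; the full source current 2 A splits among them.
1/R_par = 1/110 + 1/22000 + 1/3600 = 0.009414 S  =>  R_par = 106.2 Ω
V = I × R_par = 2 × 106.2 = 212.4 V
I_R1 = V/R1 = 212.4/110 = 1.931 A

Final answer: 1.931 A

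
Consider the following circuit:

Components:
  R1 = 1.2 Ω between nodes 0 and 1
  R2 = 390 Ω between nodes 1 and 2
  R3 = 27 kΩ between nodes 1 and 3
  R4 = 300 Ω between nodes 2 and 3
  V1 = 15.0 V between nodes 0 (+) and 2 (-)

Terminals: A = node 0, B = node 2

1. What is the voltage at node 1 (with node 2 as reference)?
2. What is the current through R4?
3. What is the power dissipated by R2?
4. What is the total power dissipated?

Nodal analysis, taking node 2 as the 0 V reference.
Source V1 fixes V_0 = 15 V.
KCL at each unknown node (sum of currents leaving = 0; resistances in Ω):
  Node 1: (V_1 - 15)/1.2 + (V_1 - 0)/390 + (V_1 - V_3)/27000 = 0
  Node 3: (V_3 - V_1)/27000 + (V_3 - 0)/300 = 0
Collecting terms (coefficients in siemens):
  0.8359·V_1 - 0.00003704·V_3 = 12.5
  0.00337·V_3 - 0.00003704·V_1 = 0
Determinant D = (0.8359)(0.00337) - (-0.00003704)(-0.00003704) = 0.002817
V_1 = [(12.5)(0.00337) - (-0.00003704)(0)]/D = 14.95 V
V_3 = [(0.8359)(0) - (12.5)(-0.00003704)]/D = 0.1643 V
Part 1:
  Read off the nodal solution: V_1 = 14.95 V
Part 2:
  I_R4 = (V_2 - V_3)/R4 = (0 - 0.1643)/300 = -0.0005477 A
  Magnitude: I_R4 = 0.0005477 A
Part 3:
  I_R2 = (V_1 - V_2)/R2 = (14.95 - 0)/390 = 0.03834 A
  P_R2 = I_R2² × R2 = (0.03834)² × 390 = 0.5733 W
Part 4:
  Power in each resistor, P = (ΔV)²/R:
    P_R1 = (15 - 14.95)²/1.2 = 0.001815 W
    P_R2 = (14.95 - 0)²/390 = 0.5733 W
    P_R3 = (14.95 - 0.1643)²/27000 = 0.008101 W
    P_R4 = (0 - 0.1643)²/300 = 0.00009001 W
  P_total = P_R1 + P_R2 + P_R3 + P_R4 = 0.5833 W

Final answers:
1. V_1 = 14.95 V
2. I_R4 = 0.0005477 A
3. P_R2 = 0.5733 W
4. P_total = 0.5833 W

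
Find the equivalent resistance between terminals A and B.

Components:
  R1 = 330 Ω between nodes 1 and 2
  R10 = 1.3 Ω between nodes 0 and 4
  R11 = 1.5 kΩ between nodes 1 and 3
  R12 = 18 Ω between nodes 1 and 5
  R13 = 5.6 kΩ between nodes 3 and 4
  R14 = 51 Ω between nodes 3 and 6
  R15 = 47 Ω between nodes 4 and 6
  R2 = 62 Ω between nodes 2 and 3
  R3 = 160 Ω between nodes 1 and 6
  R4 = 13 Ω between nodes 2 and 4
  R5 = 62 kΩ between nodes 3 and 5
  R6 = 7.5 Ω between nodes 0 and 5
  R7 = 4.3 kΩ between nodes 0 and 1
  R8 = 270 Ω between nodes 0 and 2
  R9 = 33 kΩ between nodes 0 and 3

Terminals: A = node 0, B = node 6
The network is not a plain series/parallel combination. Inject a 1 A test current into terminal A (node 0) and return it from terminal B (node 6); then R_eq = V_A / (1 A).
Nodal analysis, taking node 6 as the 0 V reference.
Current source I_test pushes 1 A into node 0 and draws it out of node 6.
KCL at each unknown node (sum of currents leaving = 0; resistances in Ω):
  Node 0: (V_0 - V_5)/7.5 + (V_0 - V_1)/4300 + (V_0 - V_2)/270 + (V_0 - V_3)/33000 + (V_0 - V_4)/1.3 - 1 = 0
  Node 1: (V_1 - V_0)/4300 + (V_1 - V_2)/330 + (V_1 - 0)/160 + (V_1 - V_3)/1500 + (V_1 - V_5)/18 = 0
  Node 2: (V_2 - V_0)/270 + (V_2 - V_1)/330 + (V_2 - V_3)/62 + (V_2 - V_4)/13 = 0
  Node 3: (V_3 - V_0)/33000 + (V_3 - V_1)/1500 + (V_3 - V_2)/62 + (V_3 - V_5)/62000 + (V_3 - V_4)/5600 + (V_3 - 0)/51 = 0
  Node 4: (V_4 - V_0)/1.3 + (V_4 - V_2)/13 + (V_4 - V_3)/5600 + (V_4 - 0)/47 = 0
  Node 5: (V_5 - V_0)/7.5 + (V_5 - V_1)/18 + (V_5 - V_3)/62000 = 0
Collecting terms (coefficients in siemens):
  0.9065·V_0 - 0.0002326·V_1 - 0.003704·V_2 - 0.0000303·V_3 - 0.7692·V_4 - 0.1333·V_5 = 1
  0.06574·V_1 - 0.0002326·V_0 - 0.00303·V_2 - 0.0006667·V_3 - 0.05556·V_5 = 0
  0.09979·V_2 - 0.003704·V_0 - 0.00303·V_1 - 0.01613·V_3 - 0.07692·V_4 = 0
  0.03663·V_3 - 0.0000303·V_0 - 0.0006667·V_1 - 0.01613·V_2 - 0.0001786·V_4 - 0.00001613·V_5 = 0
  0.8676·V_4 - 0.7692·V_0 - 0.07692·V_2 - 0.0001786·V_3 = 0
  0.1889·V_5 - 0.1333·V_0 - 0.05556·V_1 - 0.00001613·V_3 = 0
Solving these 6 simultaneous equations (Gaussian elimination) gives:
  V_0 = 29.57 V, V_1 = 25.36 V, V_2 = 25.78 V, V_3 = 11.99 V
  V_4 = 28.5 V, V_5 = 28.33 V
R_eq = V_0 / 1 A = 29.57 Ω

Final answer: 29.57 Ω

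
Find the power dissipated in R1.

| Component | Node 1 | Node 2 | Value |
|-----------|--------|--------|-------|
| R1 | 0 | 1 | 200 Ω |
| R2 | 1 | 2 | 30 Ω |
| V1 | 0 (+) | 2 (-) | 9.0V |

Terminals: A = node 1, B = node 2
Nodal analysis, taking node 2 as the 0 V reference.
Source V1 fixes V_0 = 9 V.
KCL at each unknown node (sum of currents leaving = 0; resistances in Ω):
  Node 1: (V_1 - 9)/200 + (V_1 - 0)/30 = 0
Collecting terms: 0.03833 × V_1 = 0.045  =>  V_1 = 1.174 V
I_R1 = (V_0 - V_1)/R1 = (9 - 1.174)/200 = 0.03913 A
P_R1 = I_R1² × R1 = (0.03913)² × 200 = 0.3062 W

Final answer: 0.3062 W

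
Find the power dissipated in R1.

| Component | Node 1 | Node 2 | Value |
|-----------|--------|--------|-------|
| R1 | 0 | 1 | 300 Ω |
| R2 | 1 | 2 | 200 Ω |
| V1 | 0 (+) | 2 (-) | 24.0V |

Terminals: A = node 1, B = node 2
Nodal analysis, taking node 2 as the 0 V reference.
Source V1 fixes V_0 = 24 V.
KCL at each unknown node (sum of currents leaving = 0; resistances in Ω):
  Node 1: (V_1 - 24)/300 + (V_1 - 0)/200 = 0
Collecting terms: 0.008333 × V_1 = 0.08  =>  V_1 = 9.6 V
I_R1 = (V_0 - V_1)/R1 = (24 - 9.6)/300 = 0.048 A
P_R1 = I_R1² × R1 = (0.048)² × 300 = 0.6912 W

Final answer: 0.6912 W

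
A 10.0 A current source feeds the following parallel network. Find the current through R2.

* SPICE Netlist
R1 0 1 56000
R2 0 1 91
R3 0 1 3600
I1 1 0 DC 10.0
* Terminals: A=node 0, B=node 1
All resistors sit directly between nodes 0 and 1, so they are in parallel and share one voltage V; the full source current 10 A splits among them.
1/R_par = 1/56000 + 1/91 + 1/3600 = 0.01128 S  =>  R_par = 88.62 Ω
V = I × R_par = 10 × 88.62 = 886.2 V
I_R2 = V/R2 = 886.2/91 = 9.738 A

Final answer: 9.738 A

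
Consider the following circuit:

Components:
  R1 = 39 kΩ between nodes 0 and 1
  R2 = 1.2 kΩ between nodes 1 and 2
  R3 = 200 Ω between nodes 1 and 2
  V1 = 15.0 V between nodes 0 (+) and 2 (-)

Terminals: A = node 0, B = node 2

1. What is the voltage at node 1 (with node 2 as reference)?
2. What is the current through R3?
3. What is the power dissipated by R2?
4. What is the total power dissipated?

Nodal analysis, taking node 2 as the 0 V reference.
Source V1 fixes V_0 = 15 V.
KCL at each unknown node (sum of currents leaving = 0; resistances in Ω):
  Node 1: (V_1 - 15)/39000 + (V_1 - 0)/1200 + (V_1 - 0)/200 = 0
Collecting terms: 0.005859 × V_1 = 0.0003846  =>  V_1 = 0.06565 V
Part 1:
  Read off the nodal solution: V_1 = 0.06565 V
Part 2:
  I_R3 = (V_1 - V_2)/R3 = (0.06565 - 0)/200 = 0.0003282 A
  Magnitude: I_R3 = 0.0003282 A
Part 3:
  I_R2 = (V_1 - V_2)/R2 = (0.06565 - 0)/1200 = 0.0000547 A
  P_R2 = I_R2² × R2 = (0.0000547)² × 1200 = 0.000003591 W
Part 4:
  Power in each resistor, P = (ΔV)²/R:
    P_R1 = (15 - 0.06565)²/39000 = 0.005719 W
    P_R2 = (0.06565 - 0)²/1200 = 0.000003591 W
    P_R3 = (0.06565 - 0)²/200 = 0.00002155 W
  P_total = P_R1 + P_R2 + P_R3 = 0.005744 W

Final answers:
1. V_1 = 0.06565 V
2. I_R3 = 0.0003282 A
3. P_R2 = 3.591e-06 W
4. P_total = 0.005744 W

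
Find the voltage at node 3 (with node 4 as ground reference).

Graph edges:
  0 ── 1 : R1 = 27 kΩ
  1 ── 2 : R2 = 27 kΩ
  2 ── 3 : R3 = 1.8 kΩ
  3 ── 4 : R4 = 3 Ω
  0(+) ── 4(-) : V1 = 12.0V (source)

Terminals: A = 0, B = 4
Nodal analysis, taking node 4 as the 0 V reference.
Source V1 fixes V_0 = 12 V.
KCL at each unknown node (sum of currents leaving = 0; resistances in Ω):
  Node 1: (V_1 - 12)/27000 + (V_1 - V_2)/27000 = 0
  Node 2: (V_2 - V_1)/27000 + (V_2 - V_3)/1800 = 0
  Node 3: (V_3 - V_2)/1800 + (V_3 - 0)/3 = 0
Collecting terms (coefficients in siemens):
  0.00007407·V_1 - 0.00003704·V_2 = 0.0004444
  0.0005926·V_2 - 0.00003704·V_1 - 0.0005556·V_3 = 0
  0.3339·V_3 - 0.0005556·V_2 = 0
Solving these 3 simultaneous equations (Gaussian elimination) gives:
  V_1 = 6.194 V, V_2 = 0.3877 V, V_3 = 0.0006451 V
The requested potential is V_3 = 0.0006451 V.

Final answer: V_3 = 0.0006451 V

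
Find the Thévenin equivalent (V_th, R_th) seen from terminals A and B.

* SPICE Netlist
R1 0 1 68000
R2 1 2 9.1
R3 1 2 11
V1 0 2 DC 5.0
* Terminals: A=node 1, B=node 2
Step 1 — V_th is the open-circuit voltage V_A - V_B (nothing connected across the terminals).
Nodal analysis, taking node 2 as the 0 V reference.
Source V1 fixes V_0 = 5 V.
KCL at each unknown node (sum of currents leaving = 0; resistances in Ω):
  Node 1: (V_1 - 5)/68000 + (V_1 - 0)/9.1 + (V_1 - 0)/11 = 0
Collecting terms: 0.2008 × V_1 = 0.00007353  =>  V_1 = 0.0003662 V
V_th = V_1 - V_2 = 0.0003662 - 0 = 0.0003662 V
Step 2 — R_th: zero the source — replace V1 by a short circuit (node 2 merges into node 0) — and find the resistance seen between A (node 1) and B (node 0).
Reduce the network between node 1 (A) and node 0 (B) by series/parallel combination:
  Rp1 = R1 ‖ R2 ‖ R3 (parallel, all between nodes 0 and 1) = 1/(1/68000 + 1/9.1 + 1/11) = 4.98 Ω
R_th = 4.98 Ω

Final answer: V_th = 0.0003662 V, R_th = 4.98 Ω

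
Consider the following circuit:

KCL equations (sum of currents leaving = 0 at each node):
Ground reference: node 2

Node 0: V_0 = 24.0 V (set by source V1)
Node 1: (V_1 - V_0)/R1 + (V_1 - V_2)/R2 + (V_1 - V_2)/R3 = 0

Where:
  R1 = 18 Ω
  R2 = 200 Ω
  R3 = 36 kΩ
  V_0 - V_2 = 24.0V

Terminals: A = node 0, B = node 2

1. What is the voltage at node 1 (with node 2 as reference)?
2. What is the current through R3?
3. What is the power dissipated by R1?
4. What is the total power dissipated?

Nodal analysis, taking node 2 as the 0 V reference.
Source V1 fixes V_0 = 24 V.
KCL at each unknown node (sum of currents leaving = 0; resistances in Ω):
  Node 1: (V_1 - 24)/18 + (V_1 - 0)/200 + (V_1 - 0)/36000 = 0
Collecting terms: 0.06058 × V_1 = 1.333  =>  V_1 = 22.01 V
Part 1:
  Read off the nodal solution: V_1 = 22.01 V
Part 2:
  I_R3 = (V_1 - V_2)/R3 = (22.01 - 0)/36000 = 0.0006113 A
  Magnitude: I_R3 = 0.0006113 A
Part 3:
  I_R1 = (V_0 - V_1)/R1 = (24 - 22.01)/18 = 0.1107 A
  P_R1 = I_R1² × R1 = (0.1107)² × 18 = 0.2204 W
Part 4:
  Power in each resistor, P = (ΔV)²/R:
    P_R1 = (24 - 22.01)²/18 = 0.2204 W
    P_R2 = (22.01 - 0)²/200 = 2.422 W
    P_R3 = (22.01 - 0)²/36000 = 0.01345 W
  P_total = P_R1 + P_R2 + P_R3 = 2.656 W

Final answers:
1. V_1 = 22.01 V
2. I_R3 = 0.0006113 A
3. P_R1 = 0.2204 W
4. P_total = 2.656 W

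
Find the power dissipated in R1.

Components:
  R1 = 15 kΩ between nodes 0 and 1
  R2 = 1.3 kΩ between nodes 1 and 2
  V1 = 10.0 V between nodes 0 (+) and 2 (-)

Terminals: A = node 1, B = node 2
Nodal analysis, taking node 2 as the 0 V reference.
Source V1 fixes V_0 = 10 V.
KCL at each unknown node (sum of currents leaving = 0; resistances in Ω):
  Node 1: (V_1 - 10)/15000 + (V_1 - 0)/1300 = 0
Collecting terms: 0.0008359 × V_1 = 0.0006667  =>  V_1 = 0.7975 V
I_R1 = (V_0 - V_1)/R1 = (10 - 0.7975)/15000 = 0.0006135 A
P_R1 = I_R1² × R1 = (0.0006135)² × 15000 = 0.005646 W

Final answer: 0.005646 W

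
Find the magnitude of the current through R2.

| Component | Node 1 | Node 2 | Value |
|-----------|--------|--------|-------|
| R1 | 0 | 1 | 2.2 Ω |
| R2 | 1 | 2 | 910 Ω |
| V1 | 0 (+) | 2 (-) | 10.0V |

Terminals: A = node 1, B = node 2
Nodal analysis, taking node 2 as the 0 V reference.
Source V1 fixes V_0 = 10 V.
KCL at each unknown node (sum of currents leaving = 0; resistances in Ω):
  Node 1: (V_1 - 10)/2.2 + (V_1 - 0)/910 = 0
Collecting terms: 0.4556 × V_1 = 4.545  =>  V_1 = 9.976 V
I_R2 = (V_1 - V_2)/R2 = (9.976 - 0)/910 = 0.01096 A
|I_R2| = 0.01096 A

Final answer: |I_R2| = 0.01096 A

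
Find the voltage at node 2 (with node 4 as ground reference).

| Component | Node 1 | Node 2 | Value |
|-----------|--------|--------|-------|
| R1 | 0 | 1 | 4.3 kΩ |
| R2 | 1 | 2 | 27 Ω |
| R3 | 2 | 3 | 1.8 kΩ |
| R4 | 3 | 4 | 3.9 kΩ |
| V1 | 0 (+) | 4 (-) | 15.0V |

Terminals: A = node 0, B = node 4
Nodal analysis, taking node 4 as the 0 V reference.
Source V1 fixes V_0 = 15 V.
KCL at each unknown node (sum of currents leaving = 0; resistances in Ω):
  Node 1: (V_1 - 15)/4300 + (V_1 - V_2)/27 = 0
  Node 2: (V_2 - V_1)/27 + (V_2 - V_3)/1800 = 0
  Node 3: (V_3 - V_2)/1800 + (V_3 - 0)/3900 = 0
Collecting terms (coefficients in siemens):
  0.03727·V_1 - 0.03704·V_2 = 0.003488
  0.03759·V_2 - 0.03704·V_1 - 0.0005556·V_3 = 0
  0.000812·V_3 - 0.0005556·V_2 = 0
Solving these 3 simultaneous equations (Gaussian elimination) gives:
  V_1 = 8.567 V, V_2 = 8.527 V, V_3 = 5.834 V
The requested potential is V_2 = 8.527 V.

Final answer: V_2 = 8.527 V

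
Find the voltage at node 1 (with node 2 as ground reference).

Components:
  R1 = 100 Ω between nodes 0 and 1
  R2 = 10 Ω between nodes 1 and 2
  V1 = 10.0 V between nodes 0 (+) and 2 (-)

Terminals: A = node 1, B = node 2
Nodal analysis, taking node 2 as the 0 V reference.
Source V1 fixes V_0 = 10 V.
KCL at each unknown node (sum of currents leaving = 0; resistances in Ω):
  Node 1: (V_1 - 10)/100 + (V_1 - 0)/10 = 0
Collecting terms: 0.11 × V_1 = 0.1  =>  V_1 = 0.9091 V
The requested potential is V_1 = 0.9091 V.

Final answer: V_1 = 0.9091 V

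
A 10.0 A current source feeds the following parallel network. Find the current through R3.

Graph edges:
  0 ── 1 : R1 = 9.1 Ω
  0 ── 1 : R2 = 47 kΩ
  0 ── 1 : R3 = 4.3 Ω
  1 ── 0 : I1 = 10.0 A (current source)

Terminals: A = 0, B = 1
All resistors sit directly between nodes 0 and 1, so they are in parallel and share one voltage V; the full source current 10 A splits among them.
1/R_par = 1/9.1 + 1/47000 + 1/4.3 = 0.3425 S  =>  R_par = 2.92 Ω
V = I × R_par = 10 × 2.92 = 29.2 V
I_R3 = V/R3 = 29.2/4.3 = 6.791 A

Final answer: 6.791 A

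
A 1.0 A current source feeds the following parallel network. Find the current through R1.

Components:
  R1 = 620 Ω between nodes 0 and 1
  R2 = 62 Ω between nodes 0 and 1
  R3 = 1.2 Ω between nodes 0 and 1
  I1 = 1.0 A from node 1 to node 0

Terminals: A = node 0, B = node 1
All resistors sit directly between nodes 0 and 1, so they are in parallel and share one voltage V; the full source current 1 A splits among them.
1/R_par = 1/620 + 1/62 + 1/1.2 = 0.8511 S  =>  R_par = 1.175 Ω
V = I × R_par = 1 × 1.175 = 1.175 V
I_R1 = V/R1 = 1.175/620 = 0.001895 A

Final answer: 0.001895 A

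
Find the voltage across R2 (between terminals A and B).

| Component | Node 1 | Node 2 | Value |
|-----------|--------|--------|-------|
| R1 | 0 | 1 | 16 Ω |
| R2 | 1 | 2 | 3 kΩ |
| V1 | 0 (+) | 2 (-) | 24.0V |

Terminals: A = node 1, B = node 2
R1 and R2 are in series across V1 (node 0 → node 1 → node 2), and the output A–B is taken across R2, so this is a voltage divider.
Series current: I = V1/(R1 + R2) = 24/(16 + 3000) = 24/3016 = 0.007958 A
V_R2 = I × R2 = V1 × R2/(R1 + R2) = 24 × 3000/3016 = 23.87 V

Final answer: 23.87 V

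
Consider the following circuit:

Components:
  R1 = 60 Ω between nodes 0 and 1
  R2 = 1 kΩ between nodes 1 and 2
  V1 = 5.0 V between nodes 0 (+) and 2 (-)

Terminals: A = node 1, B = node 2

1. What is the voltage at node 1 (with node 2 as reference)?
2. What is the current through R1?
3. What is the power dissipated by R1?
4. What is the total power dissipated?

Nodal analysis, taking node 2 as the 0 V reference.
Source V1 fixes V_0 = 5 V.
KCL at each unknown node (sum of currents leaving = 0; resistances in Ω):
  Node 1: (V_1 - 5)/60 + (V_1 - 0)/1000 = 0
Collecting terms: 0.01767 × V_1 = 0.08333  =>  V_1 = 4.717 V
Part 1:
  Read off the nodal solution: V_1 = 4.717 V
Part 2:
  I_R1 = (V_0 - V_1)/R1 = (5 - 4.717)/60 = 0.004717 A
  Magnitude: I_R1 = 0.004717 A
Part 3:
  I_R1 = (V_0 - V_1)/R1 = (5 - 4.717)/60 = 0.004717 A
  P_R1 = I_R1² × R1 = (0.004717)² × 60 = 0.001335 W
Part 4:
  Power in each resistor, P = (ΔV)²/R:
    P_R1 = (5 - 4.717)²/60 = 0.001335 W
    P_R2 = (4.717 - 0)²/1000 = 0.02225 W
  P_total = P_R1 + P_R2 = 0.02358 W

Final answers:
1. V_1 = 4.717 V
2. I_R1 = 0.004717 A
3. P_R1 = 0.001335 W
4. P_total = 0.02358 W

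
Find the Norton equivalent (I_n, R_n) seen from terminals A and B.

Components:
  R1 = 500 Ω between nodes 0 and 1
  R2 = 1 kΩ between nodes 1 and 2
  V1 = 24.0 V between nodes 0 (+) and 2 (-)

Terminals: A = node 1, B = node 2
Find the Thévenin equivalent first; then I_n = V_th/R_th and R_n = R_th.
Step 1 — V_th is the open-circuit voltage V_A - V_B (nothing connected across the terminals).
Nodal analysis, taking node 2 as the 0 V reference.
Source V1 fixes V_0 = 24 V.
KCL at each unknown node (sum of currents leaving = 0; resistances in Ω):
  Node 1: (V_1 - 24)/500 + (V_1 - 0)/1000 = 0
Collecting terms: 0.003 × V_1 = 0.048  =>  V_1 = 16 V
V_th = V_1 - V_2 = 16 - 0 = 16 V
Step 2 — R_th: zero the source — replace V1 by a short circuit (node 2 merges into node 0) — and find the resistance seen between A (node 1) and B (node 0).
Reduce the network between node 1 (A) and node 0 (B) by series/parallel combination:
  Rp1 = R1 ‖ R2 (parallel, both between nodes 0 and 1) = 1/(1/500 + 1/1000) = 333.3 Ω
R_th = 333.3 Ω
I_n = V_th/R_th = 16/333.3 = 0.048 A, and R_n = R_th = 333.3 Ω

Final answer: I_n = 0.048 A, R_n = 333.3 Ω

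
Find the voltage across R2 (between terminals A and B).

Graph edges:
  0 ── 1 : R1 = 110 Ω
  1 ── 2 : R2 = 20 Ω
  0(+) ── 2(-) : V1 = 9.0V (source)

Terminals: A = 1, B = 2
R1 and R2 are in series across V1 (node 0 → node 1 → node 2), and the output A–B is taken across R2, so this is a voltage divider.
Series current: I = V1/(R1 + R2) = 9/(110 + 20) = 9/130 = 0.06923 A
V_R2 = I × R2 = V1 × R2/(R1 + R2) = 9 × 20/130 = 1.385 V

Final answer: 1.385 V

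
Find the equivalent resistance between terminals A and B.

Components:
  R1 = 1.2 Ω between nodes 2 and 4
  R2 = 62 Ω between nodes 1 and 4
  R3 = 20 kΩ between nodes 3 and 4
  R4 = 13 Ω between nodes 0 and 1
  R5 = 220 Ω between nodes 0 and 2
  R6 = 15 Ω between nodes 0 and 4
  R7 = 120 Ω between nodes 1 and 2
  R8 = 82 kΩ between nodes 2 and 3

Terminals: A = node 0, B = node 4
The network is not a plain series/parallel combination. Inject a 1 A test current into terminal A (node 0) and return it from terminal B (node 4); then R_eq = V_A / (1 A).
Nodal analysis, taking node 4 as the 0 V reference.
Current source I_test pushes 1 A into node 0 and draws it out of node 4.
KCL at each unknown node (sum of currents leaving = 0; resistances in Ω):
  Node 0: (V_0 - V_1)/13 + (V_0 - V_2)/220 + (V_0 - 0)/15 - 1 = 0
  Node 1: (V_1 - V_0)/13 + (V_1 - 0)/62 + (V_1 - V_2)/120 = 0
  Node 2: (V_2 - V_0)/220 + (V_2 - V_1)/120 + (V_2 - 0)/1.2 + (V_2 - V_3)/82000 = 0
  Node 3: (V_3 - V_2)/82000 + (V_3 - 0)/20000 = 0
Collecting terms (coefficients in siemens):
  0.1481·V_0 - 0.07692·V_1 - 0.004545·V_2 = 1
  0.1014·V_1 - 0.07692·V_0 - 0.008333·V_2 = 0
  0.8462·V_2 - 0.004545·V_0 - 0.008333·V_1 - 0.0000122·V_3 = 0
  0.0000622·V_3 - 0.0000122·V_2 = 0
Solving these 4 simultaneous equations (Gaussian elimination) gives:
  V_0 = 11.16 V, V_1 = 8.477 V, V_2 = 0.1434 V, V_3 = 0.02812 V
R_eq = V_0 / 1 A = 11.16 Ω

Final answer: 11.16 Ω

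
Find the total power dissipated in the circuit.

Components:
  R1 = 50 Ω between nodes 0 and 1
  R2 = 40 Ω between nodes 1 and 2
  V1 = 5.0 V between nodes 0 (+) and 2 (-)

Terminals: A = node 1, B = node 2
Nodal analysis, taking node 2 as the 0 V reference.
Source V1 fixes V_0 = 5 V.
KCL at each unknown node (sum of currents leaving = 0; resistances in Ω):
  Node 1: (V_1 - 5)/50 + (V_1 - 0)/40 = 0
Collecting terms: 0.045 × V_1 = 0.1  =>  V_1 = 2.222 V
Power in each resistor, P = (ΔV)²/R:
  P_R1 = (5 - 2.222)²/50 = 0.1543 W
  P_R2 = (2.222 - 0)²/40 = 0.1235 W
P_total = P_R1 + P_R2 = 0.2778 W

Final answer: 0.2778 W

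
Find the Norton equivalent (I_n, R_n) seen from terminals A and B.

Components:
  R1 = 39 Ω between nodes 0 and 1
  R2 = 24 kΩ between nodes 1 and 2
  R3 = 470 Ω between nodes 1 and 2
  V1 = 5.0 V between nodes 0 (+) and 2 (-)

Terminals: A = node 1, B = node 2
Find the Thévenin equivalent first; then I_n = V_th/R_th and R_n = R_th.
Step 1 — V_th is the open-circuit voltage V_A - V_B (nothing connected across the terminals).
Nodal analysis, taking node 2 as the 0 V reference.
Source V1 fixes V_0 = 5 V.
KCL at each unknown node (sum of currents leaving = 0; resistances in Ω):
  Node 1: (V_1 - 5)/39 + (V_1 - 0)/24000 + (V_1 - 0)/470 = 0
Collecting terms: 0.02781 × V_1 = 0.1282  =>  V_1 = 4.61 V
V_th = V_1 - V_2 = 4.61 - 0 = 4.61 V
Step 2 — R_th: zero the source — replace V1 by a short circuit (node 2 merges into node 0) — and find the resistance seen between A (node 1) and B (node 0).
Reduce the network between node 1 (A) and node 0 (B) by series/parallel combination:
  Rp1 = R1 ‖ R2 ‖ R3 (parallel, all between nodes 0 and 1) = 1/(1/39 + 1/24000 + 1/470) = 35.96 Ω
R_th = 35.96 Ω
I_n = V_th/R_th = 4.61/35.96 = 0.1282 A, and R_n = R_th = 35.96 Ω

Final answer: I_n = 0.1282 A, R_n = 35.96 Ω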